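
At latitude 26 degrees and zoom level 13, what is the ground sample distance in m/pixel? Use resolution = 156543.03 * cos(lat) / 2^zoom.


res = 156543.03 * cos(26) / 2^13 = 156543.03 * 0.89879405 / 8192 = 17.18 m/pixel

17.18 m/pixel


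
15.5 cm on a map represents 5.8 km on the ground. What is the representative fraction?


ground = 5.8 km = 580000 cm; RF denominator = ground / map = 580000 / 15.5 ≈ 37419; RF = 1:37419

1:37419


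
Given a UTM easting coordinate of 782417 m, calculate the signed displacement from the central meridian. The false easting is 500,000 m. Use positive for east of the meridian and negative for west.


displacement = 782417 - 500000 = 282417 m

282417 m


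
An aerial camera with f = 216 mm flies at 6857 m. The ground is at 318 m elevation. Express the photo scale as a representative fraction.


scale = f / (H - h) = 216 mm / 6539 m = 216 / 6539000 = 1:30273

1:30273


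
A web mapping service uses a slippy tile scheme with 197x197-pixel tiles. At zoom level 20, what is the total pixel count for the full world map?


tiles per axis = 2^20 = 1048576
total tiles = 1048576^2 = 1099511627776
pixels per axis = 1048576 * 197 = 206569472
total pixels = 206569472^2 = 42670946762358784

42670946762358784 pixels


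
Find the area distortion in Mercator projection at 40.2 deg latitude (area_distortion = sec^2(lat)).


area_distortion = 1/cos^2(40.2) = 1.714

1.714


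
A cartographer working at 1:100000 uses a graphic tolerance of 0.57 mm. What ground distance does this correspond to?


ground = 0.57 mm * 100000 / 1000 = 57.0 m

57.0 m


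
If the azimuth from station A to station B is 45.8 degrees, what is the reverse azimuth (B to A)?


back azimuth = (45.8 + 180) mod 360 = 225.8 degrees

225.8 degrees


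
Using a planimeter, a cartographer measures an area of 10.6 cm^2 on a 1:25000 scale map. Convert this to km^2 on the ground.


ground_area = 10.6 * (25000/100)^2 = 662500.0 m^2 = 0.6625 km^2 ≈ 0.663 km^2

0.663 km^2


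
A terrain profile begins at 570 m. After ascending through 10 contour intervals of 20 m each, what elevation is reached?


elevation = 570 + 10 * 20 = 770 m

770 m


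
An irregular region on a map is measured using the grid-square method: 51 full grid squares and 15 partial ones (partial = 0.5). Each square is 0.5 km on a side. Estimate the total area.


effective squares = 51 + 15 * 0.5 = 58.5
area = 58.5 * 0.25 = 14.625 km^2

14.625 km^2


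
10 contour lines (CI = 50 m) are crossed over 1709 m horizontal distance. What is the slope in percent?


elevation change = 10 * 50 = 500 m
slope = 500 / 1709 * 100 = 29.3%

29.3%


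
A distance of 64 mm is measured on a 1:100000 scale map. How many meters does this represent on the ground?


ground = 64 mm * 100000 / 1000 = 6400.0 m

6400.0 m


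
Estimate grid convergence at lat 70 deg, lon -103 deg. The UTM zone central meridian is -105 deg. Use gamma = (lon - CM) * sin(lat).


gamma = (-103 - -105) * sin(70) = 2 * 0.939693 = 1.879 degrees

1.879 degrees


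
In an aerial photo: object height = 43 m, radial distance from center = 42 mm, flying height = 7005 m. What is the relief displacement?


d = h * r / H = 43 * 42 / 7005 = 0.26 mm

0.26 mm


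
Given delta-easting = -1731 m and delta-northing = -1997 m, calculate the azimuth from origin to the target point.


az = atan2(-1731, -1997) = -139.1 deg
adjusted to 0-360: 220.9 degrees

220.9 degrees


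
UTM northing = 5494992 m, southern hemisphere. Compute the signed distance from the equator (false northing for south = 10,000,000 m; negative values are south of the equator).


For southern: actual = 5494992 - 10000000 = -4505008 m

-4505008 m


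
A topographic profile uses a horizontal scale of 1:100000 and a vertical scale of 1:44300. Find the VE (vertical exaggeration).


VE = horizontal_scale / vertical_scale = 100000 / 44300 ≈ 2.3

2.3x


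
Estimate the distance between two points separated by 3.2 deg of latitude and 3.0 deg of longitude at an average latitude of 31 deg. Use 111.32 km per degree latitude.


dlat_km = 3.2 * 111.32 = 356.224
dlon_km = 3.0 * 111.32 * cos(31) ≈ 286.26
dist = sqrt(356.224^2 + 286.26^2) ≈ 457.0 km

457.0 km


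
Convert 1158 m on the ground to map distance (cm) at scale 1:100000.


map_cm = 1158 * 100 / 100000 = 1.158 cm ≈ 1.16 cm

1.16 cm


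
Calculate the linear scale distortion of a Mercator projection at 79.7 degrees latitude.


SF = 1 / cos(79.7) = 1 / 0.178802 = 5.593

5.593


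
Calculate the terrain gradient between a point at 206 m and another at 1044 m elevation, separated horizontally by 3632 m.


gradient = (1044 - 206) / 3632 = 838 / 3632 = 0.2307

0.2307


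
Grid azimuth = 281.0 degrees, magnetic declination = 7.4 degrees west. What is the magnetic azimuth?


magnetic azimuth = grid azimuth - declination (east +ve)
mag_az = 281.0 - -7.4 = 288.4 degrees

288.4 degrees


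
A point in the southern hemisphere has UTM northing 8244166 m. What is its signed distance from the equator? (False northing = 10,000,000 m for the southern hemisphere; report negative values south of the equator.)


For southern: actual = 8244166 - 10000000 = -1755834 m

-1755834 m


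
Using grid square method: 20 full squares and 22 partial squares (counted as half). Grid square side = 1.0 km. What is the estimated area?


effective squares = 20 + 22 * 0.5 = 31.0
area = 31.0 * 1.0 = 31.0 km^2

31.0 km^2


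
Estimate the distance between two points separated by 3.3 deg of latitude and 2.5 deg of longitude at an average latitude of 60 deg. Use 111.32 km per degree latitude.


dlat_km = 3.3 * 111.32 = 367.356
dlon_km = 2.5 * 111.32 * cos(60) ≈ 139.15
dist = sqrt(367.356^2 + 139.15^2) ≈ 392.8 km

392.8 km


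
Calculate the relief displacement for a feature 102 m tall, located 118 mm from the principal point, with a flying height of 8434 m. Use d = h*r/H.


d = h * r / H = 102 * 118 / 8434 = 1.43 mm

1.43 mm


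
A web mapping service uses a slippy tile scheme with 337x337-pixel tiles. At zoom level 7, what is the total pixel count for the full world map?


tiles per axis = 2^7 = 128
total tiles = 128^2 = 16384
pixels per axis = 128 * 337 = 43136
total pixels = 43136^2 = 1860714496

1860714496 pixels


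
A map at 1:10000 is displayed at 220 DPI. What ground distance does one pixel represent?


pixel_cm = 2.54 / 220 ≈ 0.011545 cm
ground = pixel_cm * 10000 / 100 = 2.54 * 10000 / (220 * 100) = 25400 / 22000 ≈ 1.15 m

1.15 m


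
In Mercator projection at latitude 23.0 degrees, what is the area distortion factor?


area_distortion = 1/cos^2(23.0) = 1.18

1.18


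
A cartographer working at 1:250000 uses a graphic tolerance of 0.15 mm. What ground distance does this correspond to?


ground = 0.15 mm * 250000 / 1000 = 37.5 m

37.5 m


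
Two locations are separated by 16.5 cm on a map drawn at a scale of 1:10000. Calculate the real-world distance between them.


ground = 16.5 cm * 10000 / 100 = 1650.0 m = 1.65 km

1.65 km


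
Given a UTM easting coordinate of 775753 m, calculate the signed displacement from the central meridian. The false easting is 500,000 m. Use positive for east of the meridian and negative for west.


displacement = 775753 - 500000 = 275753 m

275753 m


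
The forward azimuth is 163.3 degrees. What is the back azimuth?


back azimuth = (163.3 + 180) mod 360 = 343.3 degrees

343.3 degrees


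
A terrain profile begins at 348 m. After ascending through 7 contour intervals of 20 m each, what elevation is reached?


elevation = 348 + 7 * 20 = 488 m

488 m


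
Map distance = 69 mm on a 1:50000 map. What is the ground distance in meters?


ground = 69 mm * 50000 / 1000 = 3450.0 m

3450.0 m


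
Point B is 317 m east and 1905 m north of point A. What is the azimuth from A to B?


az = atan2(317, 1905) = 9.4 deg
adjusted to 0-360: 9.4 degrees

9.4 degrees


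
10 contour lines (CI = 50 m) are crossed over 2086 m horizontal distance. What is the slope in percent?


elevation change = 10 * 50 = 500 m
slope = 500 / 2086 * 100 = 24.0%

24.0%


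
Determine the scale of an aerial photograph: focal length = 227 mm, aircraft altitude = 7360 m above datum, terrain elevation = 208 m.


scale = f / (H - h) = 227 mm / 7152 m = 227 / 7152000 = 1:31507

1:31507


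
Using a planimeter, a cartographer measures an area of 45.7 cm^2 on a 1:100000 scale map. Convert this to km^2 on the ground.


ground_area = 45.7 * (100000/100)^2 = 45700000.0 m^2 = 45.7 km^2

45.7 km^2


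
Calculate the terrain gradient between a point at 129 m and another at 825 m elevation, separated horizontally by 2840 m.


gradient = (825 - 129) / 2840 = 696 / 2840 = 0.2451

0.2451


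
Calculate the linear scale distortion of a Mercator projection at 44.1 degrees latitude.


SF = 1 / cos(44.1) = 1 / 0.718126 = 1.393

1.393


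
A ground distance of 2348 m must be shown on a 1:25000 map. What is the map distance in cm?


map_cm = 2348 * 100 / 25000 = 9.392 cm ≈ 9.39 cm

9.39 cm


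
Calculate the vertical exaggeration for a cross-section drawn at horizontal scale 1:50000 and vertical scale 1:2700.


VE = horizontal_scale / vertical_scale = 50000 / 2700 ≈ 18.5

18.5x


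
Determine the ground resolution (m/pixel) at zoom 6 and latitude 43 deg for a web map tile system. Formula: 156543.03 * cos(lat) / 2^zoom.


res = 156543.03 * cos(43) / 2^6 = 156543.03 * 0.7313537 / 64 = 1788.88 m/pixel

1788.88 m/pixel


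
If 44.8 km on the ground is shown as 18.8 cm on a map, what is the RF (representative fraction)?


ground = 44.8 km = 4480000 cm; RF denominator = ground / map = 4480000 / 18.8 ≈ 238298; RF = 1:238298

1:238298


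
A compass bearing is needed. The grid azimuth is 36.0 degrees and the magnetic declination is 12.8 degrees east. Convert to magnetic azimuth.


magnetic azimuth = grid azimuth - declination (east +ve)
mag_az = 36.0 - 12.8 = 23.2 degrees

23.2 degrees


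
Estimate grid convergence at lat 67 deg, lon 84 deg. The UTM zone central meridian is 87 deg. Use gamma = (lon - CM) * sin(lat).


gamma = (84 - 87) * sin(67) = -3 * 0.920505 = -2.762 degrees

-2.762 degrees


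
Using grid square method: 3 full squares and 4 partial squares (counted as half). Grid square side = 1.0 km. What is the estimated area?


effective squares = 3 + 4 * 0.5 = 5.0
area = 5.0 * 1.0 = 5.0 km^2

5.0 km^2


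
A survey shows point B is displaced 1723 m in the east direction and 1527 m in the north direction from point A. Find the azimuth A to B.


az = atan2(1723, 1527) = 48.5 deg
adjusted to 0-360: 48.5 degrees

48.5 degrees


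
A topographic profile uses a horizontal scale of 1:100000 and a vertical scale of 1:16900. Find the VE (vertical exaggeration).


VE = horizontal_scale / vertical_scale = 100000 / 16900 ≈ 5.9

5.9x


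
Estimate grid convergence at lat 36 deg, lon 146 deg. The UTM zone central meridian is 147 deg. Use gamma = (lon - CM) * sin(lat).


gamma = (146 - 147) * sin(36) = -1 * 0.587785 = -0.588 degrees

-0.588 degrees


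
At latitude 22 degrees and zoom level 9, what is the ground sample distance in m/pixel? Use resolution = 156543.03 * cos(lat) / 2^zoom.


res = 156543.03 * cos(22) / 2^9 = 156543.03 * 0.92718385 / 512 = 283.48 m/pixel

283.48 m/pixel


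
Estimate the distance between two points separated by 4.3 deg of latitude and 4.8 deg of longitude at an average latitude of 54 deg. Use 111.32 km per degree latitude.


dlat_km = 4.3 * 111.32 = 478.676
dlon_km = 4.8 * 111.32 * cos(54) ≈ 314.075
dist = sqrt(478.676^2 + 314.075^2) ≈ 572.5 km

572.5 km


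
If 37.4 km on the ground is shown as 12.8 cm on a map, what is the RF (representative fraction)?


ground = 37.4 km = 3740000 cm; RF denominator = ground / map = 3740000 / 12.8 ≈ 292188; RF = 1:292188

1:292188


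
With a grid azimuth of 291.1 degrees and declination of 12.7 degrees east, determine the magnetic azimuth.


magnetic azimuth = grid azimuth - declination (east +ve)
mag_az = 291.1 - 12.7 = 278.4 degrees

278.4 degrees


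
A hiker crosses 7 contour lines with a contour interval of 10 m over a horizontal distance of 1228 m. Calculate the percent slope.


elevation change = 7 * 10 = 70 m
slope = 70 / 1228 * 100 = 5.7%

5.7%


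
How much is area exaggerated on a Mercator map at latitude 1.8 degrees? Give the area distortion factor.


area_distortion = 1/cos^2(1.8) = 1.001

1.001


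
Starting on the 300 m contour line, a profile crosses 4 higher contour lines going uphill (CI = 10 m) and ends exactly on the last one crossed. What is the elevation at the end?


elevation = 300 + 4 * 10 = 340 m

340 m


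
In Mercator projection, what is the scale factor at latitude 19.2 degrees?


SF = 1 / cos(19.2) = 1 / 0.944376 = 1.059

1.059


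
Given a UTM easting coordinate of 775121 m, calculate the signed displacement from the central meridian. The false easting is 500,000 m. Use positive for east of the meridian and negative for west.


displacement = 775121 - 500000 = 275121 m

275121 m


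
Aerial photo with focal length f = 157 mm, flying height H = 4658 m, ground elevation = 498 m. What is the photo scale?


scale = f / (H - h) = 157 mm / 4160 m = 157 / 4160000 = 1:26497

1:26497


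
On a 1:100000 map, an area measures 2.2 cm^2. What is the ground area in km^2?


ground_area = 2.2 * (100000/100)^2 = 2200000.0 m^2 = 2.2 km^2

2.2 km^2


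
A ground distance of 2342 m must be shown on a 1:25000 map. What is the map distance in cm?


map_cm = 2342 * 100 / 25000 = 9.368 cm ≈ 9.37 cm

9.37 cm


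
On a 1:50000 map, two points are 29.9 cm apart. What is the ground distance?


ground = 29.9 cm * 50000 / 100 = 14950.0 m = 14.95 km

14.95 km


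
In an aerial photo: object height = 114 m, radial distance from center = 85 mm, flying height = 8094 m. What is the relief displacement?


d = h * r / H = 114 * 85 / 8094 = 1.2 mm

1.2 mm


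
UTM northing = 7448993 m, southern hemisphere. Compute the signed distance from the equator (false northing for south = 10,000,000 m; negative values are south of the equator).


For southern: actual = 7448993 - 10000000 = -2551007 m

-2551007 m


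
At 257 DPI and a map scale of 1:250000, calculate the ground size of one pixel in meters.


pixel_cm = 2.54 / 257 ≈ 0.009883 cm
ground = pixel_cm * 250000 / 100 = 2.54 * 250000 / (257 * 100) = 635000 / 25700 ≈ 24.71 m

24.71 m


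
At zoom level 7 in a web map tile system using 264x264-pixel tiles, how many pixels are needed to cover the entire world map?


tiles per axis = 2^7 = 128
total tiles = 128^2 = 16384
pixels per axis = 128 * 264 = 33792
total pixels = 33792^2 = 1141899264

1141899264 pixels


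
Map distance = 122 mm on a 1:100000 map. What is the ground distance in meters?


ground = 122 mm * 100000 / 1000 = 12200.0 m

12200.0 m


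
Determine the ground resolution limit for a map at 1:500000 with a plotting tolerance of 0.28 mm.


ground = 0.28 mm * 500000 / 1000 = 140.0 m

140.0 m


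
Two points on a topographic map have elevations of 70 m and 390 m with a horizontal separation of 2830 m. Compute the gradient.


gradient = (390 - 70) / 2830 = 320 / 2830 = 0.1131

0.1131


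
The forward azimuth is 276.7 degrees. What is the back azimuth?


back azimuth = (276.7 + 180) mod 360 = 96.7 degrees

96.7 degrees


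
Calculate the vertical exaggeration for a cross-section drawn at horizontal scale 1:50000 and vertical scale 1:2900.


VE = horizontal_scale / vertical_scale = 50000 / 2900 ≈ 17.2

17.2x


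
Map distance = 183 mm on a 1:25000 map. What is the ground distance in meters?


ground = 183 mm * 25000 / 1000 = 4575.0 m

4575.0 m


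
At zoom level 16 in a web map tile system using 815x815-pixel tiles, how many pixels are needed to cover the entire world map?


tiles per axis = 2^16 = 65536
total tiles = 65536^2 = 4294967296
pixels per axis = 65536 * 815 = 53411840
total pixels = 53411840^2 = 2852824652185600

2852824652185600 pixels


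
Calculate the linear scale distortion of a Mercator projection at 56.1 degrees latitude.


SF = 1 / cos(56.1) = 1 / 0.557745 = 1.793

1.793


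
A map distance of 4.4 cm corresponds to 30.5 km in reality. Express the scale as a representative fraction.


ground = 30.5 km = 3050000 cm; RF denominator = ground / map = 3050000 / 4.4 ≈ 693182; RF = 1:693182

1:693182


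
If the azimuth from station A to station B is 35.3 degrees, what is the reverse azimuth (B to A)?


back azimuth = (35.3 + 180) mod 360 = 215.3 degrees

215.3 degrees


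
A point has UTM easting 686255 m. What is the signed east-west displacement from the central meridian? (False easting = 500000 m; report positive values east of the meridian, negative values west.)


displacement = 686255 - 500000 = 186255 m

186255 m


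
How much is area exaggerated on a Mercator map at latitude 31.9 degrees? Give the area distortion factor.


area_distortion = 1/cos^2(31.9) = 1.387

1.387


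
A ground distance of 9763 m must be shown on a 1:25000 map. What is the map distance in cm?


map_cm = 9763 * 100 / 25000 = 39.052 cm ≈ 39.05 cm

39.05 cm


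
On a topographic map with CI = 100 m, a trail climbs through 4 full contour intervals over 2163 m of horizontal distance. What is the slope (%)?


elevation change = 4 * 100 = 400 m
slope = 400 / 2163 * 100 = 18.5%

18.5%


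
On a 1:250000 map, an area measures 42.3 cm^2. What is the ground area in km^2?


ground_area = 42.3 * (250000/100)^2 = 264375000.0 m^2 = 264.375 km^2

264.375 km^2


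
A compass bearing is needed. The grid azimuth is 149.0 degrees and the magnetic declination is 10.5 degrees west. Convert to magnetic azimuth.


magnetic azimuth = grid azimuth - declination (east +ve)
mag_az = 149.0 - -10.5 = 159.5 degrees

159.5 degrees


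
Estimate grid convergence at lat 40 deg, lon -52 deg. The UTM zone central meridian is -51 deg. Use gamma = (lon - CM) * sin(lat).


gamma = (-52 - -51) * sin(40) = -1 * 0.642788 = -0.643 degrees

-0.643 degrees


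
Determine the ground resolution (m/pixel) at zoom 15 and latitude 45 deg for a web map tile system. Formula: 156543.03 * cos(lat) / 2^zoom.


res = 156543.03 * cos(45) / 2^15 = 156543.03 * 0.70710678 / 32768 = 3.38 m/pixel

3.38 m/pixel


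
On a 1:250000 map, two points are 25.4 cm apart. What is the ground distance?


ground = 25.4 cm * 250000 / 100 = 63500.0 m = 63.5 km

63.5 km


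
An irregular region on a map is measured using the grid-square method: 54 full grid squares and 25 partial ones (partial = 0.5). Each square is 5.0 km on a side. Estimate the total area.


effective squares = 54 + 25 * 0.5 = 66.5
area = 66.5 * 25.0 = 1662.5 km^2

1662.5 km^2


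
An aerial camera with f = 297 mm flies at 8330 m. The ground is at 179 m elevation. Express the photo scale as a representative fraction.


scale = f / (H - h) = 297 mm / 8151 m = 297 / 8151000 = 1:27444

1:27444


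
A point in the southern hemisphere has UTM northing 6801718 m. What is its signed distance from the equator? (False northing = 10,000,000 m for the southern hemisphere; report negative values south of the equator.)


For southern: actual = 6801718 - 10000000 = -3198282 m

-3198282 m


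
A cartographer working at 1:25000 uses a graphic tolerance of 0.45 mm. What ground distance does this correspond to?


ground = 0.45 mm * 25000 / 1000 = 11.25 m

11.25 m


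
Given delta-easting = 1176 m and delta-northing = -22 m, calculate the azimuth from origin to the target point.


az = atan2(1176, -22) = 91.1 deg
adjusted to 0-360: 91.1 degrees

91.1 degrees


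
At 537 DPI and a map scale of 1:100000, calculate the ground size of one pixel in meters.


pixel_cm = 2.54 / 537 ≈ 0.00473 cm
ground = pixel_cm * 100000 / 100 = 2.54 * 100000 / (537 * 100) = 254000 / 53700 ≈ 4.73 m

4.73 m


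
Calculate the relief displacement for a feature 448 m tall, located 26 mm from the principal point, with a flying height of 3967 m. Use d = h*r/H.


d = h * r / H = 448 * 26 / 3967 = 2.94 mm

2.94 mm


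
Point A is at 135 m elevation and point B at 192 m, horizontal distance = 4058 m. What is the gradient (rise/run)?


gradient = (192 - 135) / 4058 = 57 / 4058 = 0.014

0.014


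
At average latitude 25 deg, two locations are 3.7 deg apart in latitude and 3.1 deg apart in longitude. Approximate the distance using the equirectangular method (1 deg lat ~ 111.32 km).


dlat_km = 3.7 * 111.32 = 411.884
dlon_km = 3.1 * 111.32 * cos(25) ≈ 312.76
dist = sqrt(411.884^2 + 312.76^2) ≈ 517.2 km

517.2 km


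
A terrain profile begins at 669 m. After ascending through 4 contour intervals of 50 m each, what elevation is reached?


elevation = 669 + 4 * 50 = 869 m

869 m


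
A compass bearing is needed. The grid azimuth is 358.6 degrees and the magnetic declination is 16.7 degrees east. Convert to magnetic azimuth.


magnetic azimuth = grid azimuth - declination (east +ve)
mag_az = 358.6 - 16.7 = 341.9 degrees

341.9 degrees


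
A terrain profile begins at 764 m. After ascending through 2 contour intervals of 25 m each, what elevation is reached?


elevation = 764 + 2 * 25 = 814 m

814 m


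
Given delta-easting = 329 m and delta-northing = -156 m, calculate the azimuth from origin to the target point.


az = atan2(329, -156) = 115.4 deg
adjusted to 0-360: 115.4 degrees

115.4 degrees


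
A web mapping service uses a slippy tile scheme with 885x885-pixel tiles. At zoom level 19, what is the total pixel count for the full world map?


tiles per axis = 2^19 = 524288
total tiles = 524288^2 = 274877906944
pixels per axis = 524288 * 885 = 463994880
total pixels = 463994880^2 = 215291248666214400

215291248666214400 pixels


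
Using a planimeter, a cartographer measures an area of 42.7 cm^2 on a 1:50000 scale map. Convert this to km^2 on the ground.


ground_area = 42.7 * (50000/100)^2 = 10675000.0 m^2 = 10.675 km^2

10.675 km^2


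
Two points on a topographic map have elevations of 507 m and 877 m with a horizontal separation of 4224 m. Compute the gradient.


gradient = (877 - 507) / 4224 = 370 / 4224 = 0.0876

0.0876


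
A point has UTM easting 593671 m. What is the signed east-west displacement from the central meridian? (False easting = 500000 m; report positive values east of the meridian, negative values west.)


displacement = 593671 - 500000 = 93671 m

93671 m


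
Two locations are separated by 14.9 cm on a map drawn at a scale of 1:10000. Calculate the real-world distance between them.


ground = 14.9 cm * 10000 / 100 = 1490.0 m = 1.49 km

1.49 km


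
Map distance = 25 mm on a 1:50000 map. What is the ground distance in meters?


ground = 25 mm * 50000 / 1000 = 1250.0 m

1250.0 m


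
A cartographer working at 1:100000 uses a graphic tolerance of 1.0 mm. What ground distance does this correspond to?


ground = 1.0 mm * 100000 / 1000 = 100.0 m

100.0 m


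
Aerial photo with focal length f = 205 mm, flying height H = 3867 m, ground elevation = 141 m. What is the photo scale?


scale = f / (H - h) = 205 mm / 3726 m = 205 / 3726000 = 1:18176

1:18176


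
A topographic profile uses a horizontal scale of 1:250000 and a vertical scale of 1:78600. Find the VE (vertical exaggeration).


VE = horizontal_scale / vertical_scale = 250000 / 78600 ≈ 3.2

3.2x


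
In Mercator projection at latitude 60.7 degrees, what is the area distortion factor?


area_distortion = 1/cos^2(60.7) = 4.175

4.175


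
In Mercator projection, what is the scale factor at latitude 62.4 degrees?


SF = 1 / cos(62.4) = 1 / 0.463296 = 2.158

2.158


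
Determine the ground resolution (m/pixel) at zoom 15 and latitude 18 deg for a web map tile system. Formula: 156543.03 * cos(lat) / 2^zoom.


res = 156543.03 * cos(18) / 2^15 = 156543.03 * 0.95105652 / 32768 = 4.54 m/pixel

4.54 m/pixel


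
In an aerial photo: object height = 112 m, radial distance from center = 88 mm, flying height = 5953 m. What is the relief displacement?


d = h * r / H = 112 * 88 / 5953 = 1.66 mm

1.66 mm


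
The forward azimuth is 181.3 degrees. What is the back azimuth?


back azimuth = (181.3 + 180) mod 360 = 1.3 degrees

1.3 degrees


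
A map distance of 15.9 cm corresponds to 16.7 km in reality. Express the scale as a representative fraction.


ground = 16.7 km = 1670000 cm; RF denominator = ground / map = 1670000 / 15.9 ≈ 105031; RF = 1:105031

1:105031


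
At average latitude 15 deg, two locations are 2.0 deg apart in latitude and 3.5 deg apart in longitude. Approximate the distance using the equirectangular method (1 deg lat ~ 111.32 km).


dlat_km = 2.0 * 111.32 = 222.64
dlon_km = 3.5 * 111.32 * cos(15) ≈ 376.344
dist = sqrt(222.64^2 + 376.344^2) ≈ 437.3 km

437.3 km


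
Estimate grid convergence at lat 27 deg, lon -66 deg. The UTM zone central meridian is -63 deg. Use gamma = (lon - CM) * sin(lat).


gamma = (-66 - -63) * sin(27) = -3 * 0.45399 = -1.362 degrees

-1.362 degrees


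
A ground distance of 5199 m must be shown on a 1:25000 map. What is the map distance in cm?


map_cm = 5199 * 100 / 25000 = 20.796 cm ≈ 20.8 cm

20.8 cm


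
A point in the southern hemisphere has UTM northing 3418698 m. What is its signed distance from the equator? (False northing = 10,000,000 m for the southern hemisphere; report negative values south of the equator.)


For southern: actual = 3418698 - 10000000 = -6581302 m

-6581302 m


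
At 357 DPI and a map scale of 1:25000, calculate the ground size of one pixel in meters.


pixel_cm = 2.54 / 357 ≈ 0.007115 cm
ground = pixel_cm * 25000 / 100 = 2.54 * 25000 / (357 * 100) = 63500 / 35700 ≈ 1.78 m

1.78 m


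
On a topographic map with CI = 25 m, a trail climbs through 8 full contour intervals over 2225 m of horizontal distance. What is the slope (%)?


elevation change = 8 * 25 = 200 m
slope = 200 / 2225 * 100 = 9.0%

9.0%


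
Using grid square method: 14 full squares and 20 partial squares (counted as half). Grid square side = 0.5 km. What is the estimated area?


effective squares = 14 + 20 * 0.5 = 24.0
area = 24.0 * 0.25 = 6.0 km^2

6.0 km^2


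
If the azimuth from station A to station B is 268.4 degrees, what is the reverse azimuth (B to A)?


back azimuth = (268.4 + 180) mod 360 = 88.4 degrees

88.4 degrees


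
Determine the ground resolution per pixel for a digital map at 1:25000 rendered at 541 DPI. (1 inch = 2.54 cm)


pixel_cm = 2.54 / 541 ≈ 0.004695 cm
ground = pixel_cm * 25000 / 100 = 2.54 * 25000 / (541 * 100) = 63500 / 54100 ≈ 1.17 m

1.17 m


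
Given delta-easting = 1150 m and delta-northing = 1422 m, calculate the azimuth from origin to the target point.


az = atan2(1150, 1422) = 39.0 deg
adjusted to 0-360: 39.0 degrees

39.0 degrees


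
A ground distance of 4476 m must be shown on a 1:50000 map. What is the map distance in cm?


map_cm = 4476 * 100 / 50000 = 8.952 cm ≈ 8.95 cm

8.95 cm


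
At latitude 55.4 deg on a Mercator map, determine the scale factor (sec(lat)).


SF = 1 / cos(55.4) = 1 / 0.567844 = 1.761

1.761


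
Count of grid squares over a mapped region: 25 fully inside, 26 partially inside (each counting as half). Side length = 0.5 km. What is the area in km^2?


effective squares = 25 + 26 * 0.5 = 38.0
area = 38.0 * 0.25 = 9.5 km^2

9.5 km^2


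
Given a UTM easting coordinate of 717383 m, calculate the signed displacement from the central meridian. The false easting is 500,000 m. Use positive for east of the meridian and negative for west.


displacement = 717383 - 500000 = 217383 m

217383 m


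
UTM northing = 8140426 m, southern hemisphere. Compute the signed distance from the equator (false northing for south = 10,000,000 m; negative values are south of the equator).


For southern: actual = 8140426 - 10000000 = -1859574 m

-1859574 m


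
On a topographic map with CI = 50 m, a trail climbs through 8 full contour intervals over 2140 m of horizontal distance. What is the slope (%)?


elevation change = 8 * 50 = 400 m
slope = 400 / 2140 * 100 = 18.7%

18.7%


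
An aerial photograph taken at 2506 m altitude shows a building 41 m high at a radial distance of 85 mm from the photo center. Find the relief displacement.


d = h * r / H = 41 * 85 / 2506 = 1.39 mm

1.39 mm


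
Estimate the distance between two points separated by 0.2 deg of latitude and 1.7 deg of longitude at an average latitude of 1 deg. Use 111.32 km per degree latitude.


dlat_km = 0.2 * 111.32 = 22.264
dlon_km = 1.7 * 111.32 * cos(1) ≈ 189.215
dist = sqrt(22.264^2 + 189.215^2) ≈ 190.5 km

190.5 km


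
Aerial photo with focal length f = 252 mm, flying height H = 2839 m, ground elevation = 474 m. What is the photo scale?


scale = f / (H - h) = 252 mm / 2365 m = 252 / 2365000 = 1:9385

1:9385


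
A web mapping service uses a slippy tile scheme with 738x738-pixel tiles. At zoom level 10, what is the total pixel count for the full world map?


tiles per axis = 2^10 = 1024
total tiles = 1024^2 = 1048576
pixels per axis = 1024 * 738 = 755712
total pixels = 755712^2 = 571100626944

571100626944 pixels


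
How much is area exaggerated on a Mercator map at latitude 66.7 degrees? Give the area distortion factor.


area_distortion = 1/cos^2(66.7) = 6.392

6.392


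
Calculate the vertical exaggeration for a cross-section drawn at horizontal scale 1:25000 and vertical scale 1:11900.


VE = horizontal_scale / vertical_scale = 25000 / 11900 ≈ 2.1

2.1x


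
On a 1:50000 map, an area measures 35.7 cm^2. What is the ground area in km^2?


ground_area = 35.7 * (50000/100)^2 = 8925000.0 m^2 = 8.925 km^2

8.925 km^2


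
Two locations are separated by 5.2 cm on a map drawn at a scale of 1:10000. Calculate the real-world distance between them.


ground = 5.2 cm * 10000 / 100 = 520.0 m

520.0 m


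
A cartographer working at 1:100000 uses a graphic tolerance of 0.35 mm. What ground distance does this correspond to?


ground = 0.35 mm * 100000 / 1000 = 35.0 m

35.0 m


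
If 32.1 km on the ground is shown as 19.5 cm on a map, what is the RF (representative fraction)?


ground = 32.1 km = 3210000 cm; RF denominator = ground / map = 3210000 / 19.5 ≈ 164615; RF = 1:164615

1:164615


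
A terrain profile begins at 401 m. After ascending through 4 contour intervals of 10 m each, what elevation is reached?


elevation = 401 + 4 * 10 = 441 m

441 m


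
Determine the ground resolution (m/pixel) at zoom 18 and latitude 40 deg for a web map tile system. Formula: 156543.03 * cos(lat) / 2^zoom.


res = 156543.03 * cos(40) / 2^18 = 156543.03 * 0.76604444 / 262144 = 0.46 m/pixel

0.46 m/pixel


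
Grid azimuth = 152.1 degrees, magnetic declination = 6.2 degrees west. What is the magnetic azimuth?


magnetic azimuth = grid azimuth - declination (east +ve)
mag_az = 152.1 - -6.2 = 158.3 degrees

158.3 degrees


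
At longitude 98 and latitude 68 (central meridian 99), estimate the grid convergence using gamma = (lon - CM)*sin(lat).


gamma = (98 - 99) * sin(68) = -1 * 0.927184 = -0.927 degrees

-0.927 degrees


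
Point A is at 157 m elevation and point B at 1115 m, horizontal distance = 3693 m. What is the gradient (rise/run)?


gradient = (1115 - 157) / 3693 = 958 / 3693 = 0.2594

0.2594


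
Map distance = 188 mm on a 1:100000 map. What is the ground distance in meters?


ground = 188 mm * 100000 / 1000 = 18800.0 m

18800.0 m


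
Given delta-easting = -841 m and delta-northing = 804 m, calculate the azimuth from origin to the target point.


az = atan2(-841, 804) = -46.3 deg
adjusted to 0-360: 313.7 degrees

313.7 degrees


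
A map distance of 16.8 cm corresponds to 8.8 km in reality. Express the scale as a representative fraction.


ground = 8.8 km = 880000 cm; RF denominator = ground / map = 880000 / 16.8 ≈ 52381; RF = 1:52381

1:52381


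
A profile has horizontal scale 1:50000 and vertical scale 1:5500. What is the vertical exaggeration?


VE = horizontal_scale / vertical_scale = 50000 / 5500 ≈ 9.1

9.1x


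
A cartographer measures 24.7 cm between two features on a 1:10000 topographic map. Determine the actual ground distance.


ground = 24.7 cm * 10000 / 100 = 2470.0 m = 2.47 km

2.47 km


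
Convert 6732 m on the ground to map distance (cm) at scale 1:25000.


map_cm = 6732 * 100 / 25000 = 26.928 cm ≈ 26.93 cm

26.93 cm


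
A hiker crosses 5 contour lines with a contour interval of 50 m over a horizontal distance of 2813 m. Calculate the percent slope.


elevation change = 5 * 50 = 250 m
slope = 250 / 2813 * 100 = 8.9%

8.9%


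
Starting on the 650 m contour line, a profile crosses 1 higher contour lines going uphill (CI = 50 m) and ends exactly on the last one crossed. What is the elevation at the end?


elevation = 650 + 1 * 50 = 700 m

700 m


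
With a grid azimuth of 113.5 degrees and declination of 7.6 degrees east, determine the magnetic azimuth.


magnetic azimuth = grid azimuth - declination (east +ve)
mag_az = 113.5 - 7.6 = 105.9 degrees

105.9 degrees


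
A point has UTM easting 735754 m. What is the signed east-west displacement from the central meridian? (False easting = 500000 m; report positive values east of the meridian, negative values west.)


displacement = 735754 - 500000 = 235754 m

235754 m


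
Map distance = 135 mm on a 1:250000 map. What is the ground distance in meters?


ground = 135 mm * 250000 / 1000 = 33750.0 m

33750.0 m


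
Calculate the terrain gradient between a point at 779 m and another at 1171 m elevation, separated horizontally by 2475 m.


gradient = (1171 - 779) / 2475 = 392 / 2475 = 0.1584

0.1584


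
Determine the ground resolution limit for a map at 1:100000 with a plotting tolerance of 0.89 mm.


ground = 0.89 mm * 100000 / 1000 = 89.0 m

89.0 m


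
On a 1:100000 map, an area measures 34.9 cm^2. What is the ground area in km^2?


ground_area = 34.9 * (100000/100)^2 = 34900000.0 m^2 = 34.9 km^2

34.9 km^2


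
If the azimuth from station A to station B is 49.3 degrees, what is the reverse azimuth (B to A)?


back azimuth = (49.3 + 180) mod 360 = 229.3 degrees

229.3 degrees


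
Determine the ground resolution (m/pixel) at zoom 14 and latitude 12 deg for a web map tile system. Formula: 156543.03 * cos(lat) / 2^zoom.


res = 156543.03 * cos(12) / 2^14 = 156543.03 * 0.9781476 / 16384 = 9.35 m/pixel

9.35 m/pixel


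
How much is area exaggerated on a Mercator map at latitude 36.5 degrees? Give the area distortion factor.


area_distortion = 1/cos^2(36.5) = 1.548

1.548


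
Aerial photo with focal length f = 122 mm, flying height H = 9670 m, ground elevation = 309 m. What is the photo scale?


scale = f / (H - h) = 122 mm / 9361 m = 122 / 9361000 = 1:76730

1:76730


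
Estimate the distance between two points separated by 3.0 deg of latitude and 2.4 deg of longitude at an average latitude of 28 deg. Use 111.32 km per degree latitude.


dlat_km = 3.0 * 111.32 = 333.96
dlon_km = 2.4 * 111.32 * cos(28) ≈ 235.895
dist = sqrt(333.96^2 + 235.895^2) ≈ 408.9 km

408.9 km


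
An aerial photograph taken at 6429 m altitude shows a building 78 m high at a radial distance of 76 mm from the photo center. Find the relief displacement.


d = h * r / H = 78 * 76 / 6429 = 0.92 mm

0.92 mm


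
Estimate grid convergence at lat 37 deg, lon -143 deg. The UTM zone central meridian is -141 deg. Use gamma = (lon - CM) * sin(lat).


gamma = (-143 - -141) * sin(37) = -2 * 0.601815 = -1.204 degrees

-1.204 degrees


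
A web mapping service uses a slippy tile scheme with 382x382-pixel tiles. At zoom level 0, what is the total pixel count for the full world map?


tiles per axis = 2^0 = 1
total tiles = 1^2 = 1
pixels per axis = 1 * 382 = 382
total pixels = 382^2 = 145924

145924 pixels


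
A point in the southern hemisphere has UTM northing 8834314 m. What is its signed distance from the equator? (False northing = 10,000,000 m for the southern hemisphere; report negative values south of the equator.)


For southern: actual = 8834314 - 10000000 = -1165686 m

-1165686 m


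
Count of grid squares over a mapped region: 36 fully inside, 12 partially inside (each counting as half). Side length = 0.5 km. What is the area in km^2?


effective squares = 36 + 12 * 0.5 = 42.0
area = 42.0 * 0.25 = 10.5 km^2

10.5 km^2


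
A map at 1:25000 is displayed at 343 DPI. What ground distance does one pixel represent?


pixel_cm = 2.54 / 343 ≈ 0.007405 cm
ground = pixel_cm * 25000 / 100 = 2.54 * 25000 / (343 * 100) = 63500 / 34300 ≈ 1.85 m

1.85 m


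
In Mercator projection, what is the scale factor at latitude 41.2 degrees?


SF = 1 / cos(41.2) = 1 / 0.752415 = 1.329

1.329


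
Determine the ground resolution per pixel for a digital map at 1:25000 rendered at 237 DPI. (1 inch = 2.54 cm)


pixel_cm = 2.54 / 237 ≈ 0.010717 cm
ground = pixel_cm * 25000 / 100 = 2.54 * 25000 / (237 * 100) = 63500 / 23700 ≈ 2.68 m

2.68 m


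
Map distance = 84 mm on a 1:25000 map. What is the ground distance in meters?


ground = 84 mm * 25000 / 1000 = 2100.0 m

2100.0 m


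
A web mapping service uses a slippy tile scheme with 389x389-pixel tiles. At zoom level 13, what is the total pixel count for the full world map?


tiles per axis = 2^13 = 8192
total tiles = 8192^2 = 67108864
pixels per axis = 8192 * 389 = 3186688
total pixels = 3186688^2 = 10154980409344

10154980409344 pixels


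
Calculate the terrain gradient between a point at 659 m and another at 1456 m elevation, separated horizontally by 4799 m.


gradient = (1456 - 659) / 4799 = 797 / 4799 = 0.1661

0.1661


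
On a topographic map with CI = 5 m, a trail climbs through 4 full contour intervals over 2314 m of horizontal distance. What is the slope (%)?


elevation change = 4 * 5 = 20 m
slope = 20 / 2314 * 100 = 0.9%

0.9%


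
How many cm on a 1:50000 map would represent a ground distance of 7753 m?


map_cm = 7753 * 100 / 50000 = 15.506 cm ≈ 15.51 cm

15.51 cm


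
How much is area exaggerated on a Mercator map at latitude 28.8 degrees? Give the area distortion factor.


area_distortion = 1/cos^2(28.8) = 1.302

1.302


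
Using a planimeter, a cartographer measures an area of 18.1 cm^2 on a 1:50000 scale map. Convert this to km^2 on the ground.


ground_area = 18.1 * (50000/100)^2 = 4525000.0 m^2 = 4.525 km^2

4.525 km^2


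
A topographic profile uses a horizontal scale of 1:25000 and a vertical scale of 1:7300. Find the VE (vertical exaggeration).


VE = horizontal_scale / vertical_scale = 25000 / 7300 ≈ 3.4

3.4x


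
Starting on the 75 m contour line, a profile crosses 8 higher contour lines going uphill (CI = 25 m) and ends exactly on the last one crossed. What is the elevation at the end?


elevation = 75 + 8 * 25 = 275 m

275 m


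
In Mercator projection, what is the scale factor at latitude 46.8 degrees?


SF = 1 / cos(46.8) = 1 / 0.684547 = 1.461

1.461


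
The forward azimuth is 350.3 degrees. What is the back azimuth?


back azimuth = (350.3 + 180) mod 360 = 170.3 degrees

170.3 degrees


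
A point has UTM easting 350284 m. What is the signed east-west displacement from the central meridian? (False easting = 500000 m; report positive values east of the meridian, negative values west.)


displacement = 350284 - 500000 = -149716 m

-149716 m
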